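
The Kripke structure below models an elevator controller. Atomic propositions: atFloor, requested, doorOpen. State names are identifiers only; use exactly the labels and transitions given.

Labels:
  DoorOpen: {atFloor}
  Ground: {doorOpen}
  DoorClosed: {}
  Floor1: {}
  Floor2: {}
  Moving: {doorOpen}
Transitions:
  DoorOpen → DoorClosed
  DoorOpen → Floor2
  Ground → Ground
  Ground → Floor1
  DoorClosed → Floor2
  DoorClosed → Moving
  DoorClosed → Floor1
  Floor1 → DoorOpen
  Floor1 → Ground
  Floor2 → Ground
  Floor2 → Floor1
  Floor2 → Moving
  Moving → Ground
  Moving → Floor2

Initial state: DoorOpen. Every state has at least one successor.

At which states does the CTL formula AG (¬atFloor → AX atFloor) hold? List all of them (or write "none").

States satisfying ¬atFloor → AX atFloor: {DoorOpen}.
States satisfying AG (¬atFloor → AX atFloor): ∅.

none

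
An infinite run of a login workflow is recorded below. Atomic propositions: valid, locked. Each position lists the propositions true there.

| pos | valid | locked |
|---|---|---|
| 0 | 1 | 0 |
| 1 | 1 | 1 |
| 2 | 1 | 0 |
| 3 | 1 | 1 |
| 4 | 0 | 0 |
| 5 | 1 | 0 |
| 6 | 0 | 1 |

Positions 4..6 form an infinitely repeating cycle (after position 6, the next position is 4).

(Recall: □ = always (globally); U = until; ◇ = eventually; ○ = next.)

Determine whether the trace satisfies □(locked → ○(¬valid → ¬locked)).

Holds

locked → ○(¬valid → ¬locked) holds at every position 0..6, and those are all positions ever visited, so □(locked → ○(¬valid → ¬locked)) holds.
Positions where locked holds: 1, 3, 6.
Check ○(¬valid → ¬locked) at each: 1→ok, 3→ok, 6→ok.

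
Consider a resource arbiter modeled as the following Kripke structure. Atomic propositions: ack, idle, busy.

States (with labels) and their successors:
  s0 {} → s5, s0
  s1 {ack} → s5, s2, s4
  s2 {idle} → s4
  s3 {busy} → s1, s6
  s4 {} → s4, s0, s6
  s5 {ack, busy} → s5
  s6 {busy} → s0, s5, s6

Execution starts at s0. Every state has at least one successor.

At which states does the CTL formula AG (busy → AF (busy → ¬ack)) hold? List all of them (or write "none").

States satisfying busy → AF (busy → ¬ack): {s0, s1, s2, s3, s4, s6}.
States satisfying AG (busy → AF (busy → ¬ack)): ∅.

none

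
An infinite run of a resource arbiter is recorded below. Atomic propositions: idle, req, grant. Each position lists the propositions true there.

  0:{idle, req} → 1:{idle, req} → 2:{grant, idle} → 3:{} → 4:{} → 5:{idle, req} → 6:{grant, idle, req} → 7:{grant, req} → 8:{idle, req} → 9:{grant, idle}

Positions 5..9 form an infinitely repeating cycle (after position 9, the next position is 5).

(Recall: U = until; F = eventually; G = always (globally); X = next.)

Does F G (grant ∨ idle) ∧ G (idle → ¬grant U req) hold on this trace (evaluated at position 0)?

G (grant ∨ idle) holds at position 5, which is reachable from 0, so F G (grant ∨ idle) holds.
idle → ¬grant U req must hold at every position from 0 onward. It fails at position 2, so G (idle → ¬grant U req) is false.
Positions where idle holds: 0, 1, 2, 5, 6, 8, 9.
Check ¬grant U req at each: 0→ok, 1→ok, 2→fails, 5→ok, 6→ok, 8→ok, 9→fails.
At position 0: F G (grant ∨ idle) is true; G (idle → ¬grant U req) is false; so F G (grant ∨ idle) ∧ G (idle → ¬grant U req) is false.

No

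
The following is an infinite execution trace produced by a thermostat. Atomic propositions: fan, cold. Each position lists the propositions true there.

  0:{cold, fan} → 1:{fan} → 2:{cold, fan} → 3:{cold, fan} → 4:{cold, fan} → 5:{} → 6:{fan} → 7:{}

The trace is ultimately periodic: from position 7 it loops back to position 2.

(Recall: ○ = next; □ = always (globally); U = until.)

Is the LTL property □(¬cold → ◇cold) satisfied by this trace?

Yes

¬cold → ◇cold holds at every position 0..7, and those are all positions ever visited, so □(¬cold → ◇cold) holds.
Positions where ¬cold holds: 1, 5, 6, 7.
Check ◇cold at each: 1→ok, 5→ok, 6→ok, 7→ok.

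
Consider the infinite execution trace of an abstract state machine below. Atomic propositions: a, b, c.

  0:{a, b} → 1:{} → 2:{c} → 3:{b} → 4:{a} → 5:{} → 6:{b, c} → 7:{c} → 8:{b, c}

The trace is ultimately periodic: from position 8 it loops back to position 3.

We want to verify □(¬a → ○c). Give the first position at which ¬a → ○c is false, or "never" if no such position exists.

2

Check ¬a → ○c at each position in order: 0 ✓, 1 ✓.
At position 2 the labels are {c} and the next position 3 has {b}, so ¬a → ○c is false there. This is the first violation.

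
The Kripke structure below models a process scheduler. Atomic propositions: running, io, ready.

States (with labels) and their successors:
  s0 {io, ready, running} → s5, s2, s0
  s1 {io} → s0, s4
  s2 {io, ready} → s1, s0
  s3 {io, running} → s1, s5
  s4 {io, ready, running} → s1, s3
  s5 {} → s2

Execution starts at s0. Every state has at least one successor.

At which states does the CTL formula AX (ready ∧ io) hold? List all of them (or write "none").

{s1, s5}

States satisfying ready ∧ io: {s0, s2, s4}.
States satisfying AX (ready ∧ io): {s1, s5}.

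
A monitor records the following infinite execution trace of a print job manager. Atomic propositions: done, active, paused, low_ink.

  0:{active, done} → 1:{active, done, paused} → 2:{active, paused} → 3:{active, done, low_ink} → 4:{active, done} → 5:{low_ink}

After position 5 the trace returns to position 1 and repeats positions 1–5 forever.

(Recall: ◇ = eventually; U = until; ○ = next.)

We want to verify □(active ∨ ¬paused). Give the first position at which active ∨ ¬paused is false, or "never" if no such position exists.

never

active ∨ ¬paused holds at every position 0..5, and those are all the positions the trace ever visits, so the invariant □(active ∨ ¬paused) is never violated.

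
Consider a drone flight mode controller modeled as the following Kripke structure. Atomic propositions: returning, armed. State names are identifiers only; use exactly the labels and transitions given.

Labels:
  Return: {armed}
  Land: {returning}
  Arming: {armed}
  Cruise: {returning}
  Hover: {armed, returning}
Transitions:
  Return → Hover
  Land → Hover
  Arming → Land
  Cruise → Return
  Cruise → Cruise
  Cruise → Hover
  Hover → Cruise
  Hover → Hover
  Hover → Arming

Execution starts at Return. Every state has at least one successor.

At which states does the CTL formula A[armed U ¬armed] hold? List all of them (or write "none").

{Land, Arming, Cruise}

States satisfying armed: {Return, Arming, Hover}.
States satisfying ¬armed: {Land, Cruise}.
States satisfying A[armed U ¬armed]: {Land, Arming, Cruise}.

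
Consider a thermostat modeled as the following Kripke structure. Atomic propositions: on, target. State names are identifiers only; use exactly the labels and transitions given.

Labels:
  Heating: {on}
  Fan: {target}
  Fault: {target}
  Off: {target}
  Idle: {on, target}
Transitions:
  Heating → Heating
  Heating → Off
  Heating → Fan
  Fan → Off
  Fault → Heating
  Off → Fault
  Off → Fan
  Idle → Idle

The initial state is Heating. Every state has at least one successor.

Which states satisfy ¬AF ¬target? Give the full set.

{Fan, Off, Idle}

States satisfying ¬target: {Heating}.
States satisfying AF ¬target: {Heating, Fault}.
States satisfying ¬AF ¬target: {Fan, Off, Idle}.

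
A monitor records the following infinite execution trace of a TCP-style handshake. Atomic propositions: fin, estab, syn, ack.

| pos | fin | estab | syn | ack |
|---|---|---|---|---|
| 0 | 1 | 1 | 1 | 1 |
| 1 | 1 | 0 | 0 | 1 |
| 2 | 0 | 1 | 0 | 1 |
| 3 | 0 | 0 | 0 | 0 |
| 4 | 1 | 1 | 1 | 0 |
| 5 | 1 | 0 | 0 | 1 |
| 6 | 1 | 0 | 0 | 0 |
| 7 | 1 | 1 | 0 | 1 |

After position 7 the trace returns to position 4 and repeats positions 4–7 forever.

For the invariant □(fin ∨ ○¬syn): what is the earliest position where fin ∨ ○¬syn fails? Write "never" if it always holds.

3

Check fin ∨ ○¬syn at each position in order: 0 ✓, 1 ✓, 2 ✓.
At position 3 the labels are {} and the next position 4 has {estab, fin, syn}, so fin ∨ ○¬syn is false there. This is the first violation.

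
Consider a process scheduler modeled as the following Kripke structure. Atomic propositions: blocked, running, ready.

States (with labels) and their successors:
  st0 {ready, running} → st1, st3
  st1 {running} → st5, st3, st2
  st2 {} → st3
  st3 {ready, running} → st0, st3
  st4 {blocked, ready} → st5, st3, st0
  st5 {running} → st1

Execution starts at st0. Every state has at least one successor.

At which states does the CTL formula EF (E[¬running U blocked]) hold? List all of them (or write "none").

{st4}

States satisfying E[¬running U blocked]: {st4}.
States satisfying EF (E[¬running U blocked]): {st4}.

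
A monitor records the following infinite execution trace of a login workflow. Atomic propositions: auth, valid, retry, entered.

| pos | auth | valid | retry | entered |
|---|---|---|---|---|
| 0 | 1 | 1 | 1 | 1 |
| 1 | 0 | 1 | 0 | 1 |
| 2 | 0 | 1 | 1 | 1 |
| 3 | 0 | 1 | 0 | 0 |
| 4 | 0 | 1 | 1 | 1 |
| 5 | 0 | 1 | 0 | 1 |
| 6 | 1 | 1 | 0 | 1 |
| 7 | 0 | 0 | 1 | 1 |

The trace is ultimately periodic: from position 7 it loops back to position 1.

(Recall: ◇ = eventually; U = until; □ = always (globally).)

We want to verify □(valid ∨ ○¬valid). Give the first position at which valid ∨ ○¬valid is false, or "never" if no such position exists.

Check valid ∨ ○¬valid at each position in order: 0 ✓, 1 ✓, 2 ✓, 3 ✓, 4 ✓, 5 ✓, 6 ✓.
At position 7 the labels are {entered, retry} and the next position 1 has {entered, valid}, so valid ∨ ○¬valid is false there. This is the first violation.

7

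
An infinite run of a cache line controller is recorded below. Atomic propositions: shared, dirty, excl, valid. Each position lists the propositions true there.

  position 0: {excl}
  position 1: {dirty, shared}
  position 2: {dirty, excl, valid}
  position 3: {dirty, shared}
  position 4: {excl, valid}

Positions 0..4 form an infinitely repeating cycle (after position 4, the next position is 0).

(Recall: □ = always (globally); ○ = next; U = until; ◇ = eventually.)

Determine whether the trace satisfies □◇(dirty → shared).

Yes

◇(dirty → shared) holds at every position 0..4, and those are all positions ever visited, so □◇(dirty → shared) holds.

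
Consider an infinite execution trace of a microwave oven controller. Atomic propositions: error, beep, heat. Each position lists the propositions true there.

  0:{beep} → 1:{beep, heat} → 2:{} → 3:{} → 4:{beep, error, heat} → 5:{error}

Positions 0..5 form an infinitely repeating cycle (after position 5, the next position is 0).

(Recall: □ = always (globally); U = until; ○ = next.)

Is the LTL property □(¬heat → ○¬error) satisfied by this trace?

¬heat → ○¬error must hold at every position from 0 onward. It fails at position 3, so □(¬heat → ○¬error) is false.
Positions where ¬heat holds: 0, 2, 3, 5.
Check ○¬error at each: 0→ok, 2→ok, 3→fails, 5→ok.

Does not hold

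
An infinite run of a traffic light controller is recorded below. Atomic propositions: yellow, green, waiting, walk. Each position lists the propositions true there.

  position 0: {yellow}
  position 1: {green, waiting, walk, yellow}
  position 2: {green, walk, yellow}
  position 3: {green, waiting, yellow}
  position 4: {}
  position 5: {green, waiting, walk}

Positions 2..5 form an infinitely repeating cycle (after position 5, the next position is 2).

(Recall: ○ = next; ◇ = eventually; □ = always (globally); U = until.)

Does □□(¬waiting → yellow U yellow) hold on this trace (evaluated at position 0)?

□(¬waiting → yellow U yellow) must hold at every position from 0 onward. It fails at position 0, so □□(¬waiting → yellow U yellow) is false.

No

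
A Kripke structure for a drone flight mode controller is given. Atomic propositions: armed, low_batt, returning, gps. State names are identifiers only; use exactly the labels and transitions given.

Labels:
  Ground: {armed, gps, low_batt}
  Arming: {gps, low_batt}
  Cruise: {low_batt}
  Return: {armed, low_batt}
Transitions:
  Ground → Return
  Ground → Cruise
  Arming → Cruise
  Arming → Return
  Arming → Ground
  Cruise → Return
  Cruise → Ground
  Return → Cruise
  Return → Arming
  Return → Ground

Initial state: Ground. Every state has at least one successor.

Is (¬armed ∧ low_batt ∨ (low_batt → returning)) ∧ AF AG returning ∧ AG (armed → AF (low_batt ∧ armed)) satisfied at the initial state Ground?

States satisfying ¬armed: {Arming, Cruise}.
States satisfying ¬armed ∧ low_batt: {Arming, Cruise}.
States satisfying low_batt → returning: ∅.
States satisfying ¬armed ∧ low_batt ∨ (low_batt → returning): {Arming, Cruise}.
States satisfying AG returning: ∅.
States satisfying AF AG returning: ∅.
States satisfying armed → AF (low_batt ∧ armed): {Ground, Arming, Cruise, Return}.
States satisfying AG (armed → AF (low_batt ∧ armed)): {Ground, Arming, Cruise, Return}.
States satisfying (¬armed ∧ low_batt ∨ (low_batt → returning)) ∧ AF AG returning ∧ AG (armed → AF (low_batt ∧ armed)): ∅.
Ground ∉ Sat((¬armed ∧ low_batt ∨ (low_batt → returning)) ∧ AF AG returning ∧ AG (armed → AF (low_batt ∧ armed))).

Violated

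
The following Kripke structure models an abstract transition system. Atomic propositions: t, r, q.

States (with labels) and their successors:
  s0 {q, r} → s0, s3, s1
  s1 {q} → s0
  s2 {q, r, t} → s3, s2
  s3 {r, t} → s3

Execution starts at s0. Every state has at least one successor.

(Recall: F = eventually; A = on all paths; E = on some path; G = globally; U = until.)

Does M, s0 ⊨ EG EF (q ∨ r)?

Satisfied

States satisfying EF (q ∨ r): {s0, s1, s2, s3}.
States satisfying EG EF (q ∨ r): {s0, s1, s2, s3}.
s0 ∈ Sat(EG EF (q ∨ r)).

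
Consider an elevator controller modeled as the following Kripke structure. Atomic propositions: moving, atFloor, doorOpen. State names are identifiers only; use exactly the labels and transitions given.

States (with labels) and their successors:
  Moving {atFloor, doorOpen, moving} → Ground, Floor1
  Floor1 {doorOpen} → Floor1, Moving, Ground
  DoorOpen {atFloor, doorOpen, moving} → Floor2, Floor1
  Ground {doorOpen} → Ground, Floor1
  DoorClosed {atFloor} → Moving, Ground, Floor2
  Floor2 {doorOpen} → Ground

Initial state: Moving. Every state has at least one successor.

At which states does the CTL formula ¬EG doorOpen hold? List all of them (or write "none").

States satisfying doorOpen: {Moving, Floor1, DoorOpen, Ground, Floor2}.
States satisfying EG doorOpen: {Moving, Floor1, DoorOpen, Ground, Floor2}.
States satisfying ¬EG doorOpen: {DoorClosed}.

{DoorClosed}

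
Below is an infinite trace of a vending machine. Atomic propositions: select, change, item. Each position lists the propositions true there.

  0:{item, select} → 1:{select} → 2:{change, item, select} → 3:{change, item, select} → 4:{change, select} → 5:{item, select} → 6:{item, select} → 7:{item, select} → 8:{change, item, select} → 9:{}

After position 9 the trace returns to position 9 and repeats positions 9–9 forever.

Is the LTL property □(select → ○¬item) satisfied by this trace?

select → ○¬item must hold at every position from 0 onward. It fails at position 1, so □(select → ○¬item) is false.
Positions where select holds: 0, 1, 2, 3, 4, 5, 6, 7, 8.
Check ○¬item at each: 0→ok, 1→fails, 2→fails, 3→ok, 4→fails, 5→fails, 6→fails, 7→fails, 8→ok.

No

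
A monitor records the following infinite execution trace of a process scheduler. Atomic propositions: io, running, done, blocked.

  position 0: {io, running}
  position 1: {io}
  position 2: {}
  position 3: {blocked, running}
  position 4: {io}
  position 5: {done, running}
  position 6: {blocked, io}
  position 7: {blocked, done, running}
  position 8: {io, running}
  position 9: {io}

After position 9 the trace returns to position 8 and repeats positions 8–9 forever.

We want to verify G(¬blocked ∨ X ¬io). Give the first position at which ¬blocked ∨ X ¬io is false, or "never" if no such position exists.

Check ¬blocked ∨ X ¬io at each position in order: 0 ✓, 1 ✓, 2 ✓.
At position 3 the labels are {blocked, running} and the next position 4 has {io}, so ¬blocked ∨ X ¬io is false there. This is the first violation.

3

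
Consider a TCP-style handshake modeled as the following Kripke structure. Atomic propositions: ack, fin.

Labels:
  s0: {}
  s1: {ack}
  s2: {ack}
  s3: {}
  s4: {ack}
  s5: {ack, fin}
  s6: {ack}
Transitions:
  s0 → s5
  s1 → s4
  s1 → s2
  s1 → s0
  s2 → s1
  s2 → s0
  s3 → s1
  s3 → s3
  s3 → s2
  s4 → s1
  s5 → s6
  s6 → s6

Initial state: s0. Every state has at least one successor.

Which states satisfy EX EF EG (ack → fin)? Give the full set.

States satisfying EF EG (ack → fin): {s3}.
States satisfying EX EF EG (ack → fin): {s3}.

{s3}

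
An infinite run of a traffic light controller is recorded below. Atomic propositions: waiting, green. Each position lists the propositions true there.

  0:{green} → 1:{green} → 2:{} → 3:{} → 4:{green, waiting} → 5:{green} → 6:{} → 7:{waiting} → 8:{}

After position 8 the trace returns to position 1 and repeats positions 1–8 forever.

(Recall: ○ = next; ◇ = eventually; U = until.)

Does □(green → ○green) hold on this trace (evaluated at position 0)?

Does not hold

green → ○green must hold at every position from 0 onward. It fails at position 1, so □(green → ○green) is false.
Positions where green holds: 0, 1, 4, 5.
Check ○green at each: 0→ok, 1→fails, 4→ok, 5→fails.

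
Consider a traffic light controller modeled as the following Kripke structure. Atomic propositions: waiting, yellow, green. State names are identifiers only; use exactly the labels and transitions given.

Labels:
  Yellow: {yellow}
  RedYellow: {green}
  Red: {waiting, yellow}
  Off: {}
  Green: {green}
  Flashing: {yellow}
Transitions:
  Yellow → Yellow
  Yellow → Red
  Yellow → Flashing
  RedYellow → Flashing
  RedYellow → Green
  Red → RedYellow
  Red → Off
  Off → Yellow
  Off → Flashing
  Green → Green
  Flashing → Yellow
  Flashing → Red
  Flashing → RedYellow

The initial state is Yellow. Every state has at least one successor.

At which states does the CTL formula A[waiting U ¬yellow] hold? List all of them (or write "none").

{RedYellow, Red, Off, Green}

States satisfying waiting: {Red}.
States satisfying ¬yellow: {RedYellow, Off, Green}.
States satisfying A[waiting U ¬yellow]: {RedYellow, Red, Off, Green}.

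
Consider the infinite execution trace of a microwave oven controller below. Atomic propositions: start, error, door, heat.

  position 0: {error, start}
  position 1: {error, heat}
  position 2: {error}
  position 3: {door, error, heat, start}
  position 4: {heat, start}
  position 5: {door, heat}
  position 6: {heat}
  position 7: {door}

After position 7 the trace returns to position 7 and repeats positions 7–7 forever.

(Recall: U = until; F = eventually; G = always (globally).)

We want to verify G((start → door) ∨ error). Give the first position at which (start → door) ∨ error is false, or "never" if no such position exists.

4

Check (start → door) ∨ error at each position in order: 0 ✓, 1 ✓, 2 ✓, 3 ✓.
At position 4 the labels are {heat, start}, so (start → door) ∨ error is false there. This is the first violation.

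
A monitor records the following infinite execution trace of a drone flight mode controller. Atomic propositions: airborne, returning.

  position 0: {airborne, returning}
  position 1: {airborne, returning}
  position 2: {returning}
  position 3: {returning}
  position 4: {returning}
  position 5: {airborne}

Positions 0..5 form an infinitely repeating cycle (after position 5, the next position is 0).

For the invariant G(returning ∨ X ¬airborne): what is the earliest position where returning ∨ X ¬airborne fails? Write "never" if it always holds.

Check returning ∨ X ¬airborne at each position in order: 0 ✓, 1 ✓, 2 ✓, 3 ✓, 4 ✓.
At position 5 the labels are {airborne} and the next position 0 has {airborne, returning}, so returning ∨ X ¬airborne is false there. This is the first violation.

5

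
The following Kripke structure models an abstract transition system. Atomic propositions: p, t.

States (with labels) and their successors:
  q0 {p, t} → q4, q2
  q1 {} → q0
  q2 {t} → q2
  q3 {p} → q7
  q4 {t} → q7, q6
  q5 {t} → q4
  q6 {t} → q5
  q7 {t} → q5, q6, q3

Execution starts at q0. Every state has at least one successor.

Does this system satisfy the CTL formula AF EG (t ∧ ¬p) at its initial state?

States satisfying EG (t ∧ ¬p): {q2, q4, q5, q6, q7}.
States satisfying AF EG (t ∧ ¬p): {q0, q1, q2, q3, q4, q5, q6, q7}.
q0 ∈ Sat(AF EG (t ∧ ¬p)).

Yes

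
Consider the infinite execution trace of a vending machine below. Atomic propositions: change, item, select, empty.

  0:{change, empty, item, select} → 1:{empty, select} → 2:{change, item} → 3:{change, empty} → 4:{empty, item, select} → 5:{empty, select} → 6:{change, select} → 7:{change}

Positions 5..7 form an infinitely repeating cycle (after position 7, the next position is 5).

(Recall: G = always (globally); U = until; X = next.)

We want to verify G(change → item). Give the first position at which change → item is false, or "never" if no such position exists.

Check change → item at each position in order: 0 ✓, 1 ✓, 2 ✓.
At position 3 the labels are {change, empty}, so change → item is false there. This is the first violation.

3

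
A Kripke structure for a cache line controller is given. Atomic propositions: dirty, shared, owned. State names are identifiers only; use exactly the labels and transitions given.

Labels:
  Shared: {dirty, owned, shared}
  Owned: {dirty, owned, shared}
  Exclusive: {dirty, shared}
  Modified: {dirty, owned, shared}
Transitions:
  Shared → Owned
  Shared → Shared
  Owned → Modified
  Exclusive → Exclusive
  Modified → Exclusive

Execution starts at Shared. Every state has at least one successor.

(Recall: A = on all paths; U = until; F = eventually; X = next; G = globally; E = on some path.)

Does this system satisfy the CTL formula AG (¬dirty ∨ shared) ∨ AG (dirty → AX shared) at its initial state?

Holds

States satisfying ¬dirty ∨ shared: {Shared, Owned, Exclusive, Modified}.
States satisfying AG (¬dirty ∨ shared): {Shared, Owned, Exclusive, Modified}.
States satisfying dirty → AX shared: {Shared, Owned, Exclusive, Modified}.
States satisfying AG (dirty → AX shared): {Shared, Owned, Exclusive, Modified}.
States satisfying AG (¬dirty ∨ shared) ∨ AG (dirty → AX shared): {Shared, Owned, Exclusive, Modified}.
Shared ∈ Sat(AG (¬dirty ∨ shared) ∨ AG (dirty → AX shared)).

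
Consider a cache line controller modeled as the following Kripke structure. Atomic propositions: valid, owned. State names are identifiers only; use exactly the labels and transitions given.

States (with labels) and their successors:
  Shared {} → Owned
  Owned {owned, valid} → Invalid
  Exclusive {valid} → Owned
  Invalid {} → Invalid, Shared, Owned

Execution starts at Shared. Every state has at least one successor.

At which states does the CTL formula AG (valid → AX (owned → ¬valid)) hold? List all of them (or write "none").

{Shared, Owned, Invalid}

States satisfying valid → AX (owned → ¬valid): {Shared, Owned, Invalid}.
States satisfying AG (valid → AX (owned → ¬valid)): {Shared, Owned, Invalid}.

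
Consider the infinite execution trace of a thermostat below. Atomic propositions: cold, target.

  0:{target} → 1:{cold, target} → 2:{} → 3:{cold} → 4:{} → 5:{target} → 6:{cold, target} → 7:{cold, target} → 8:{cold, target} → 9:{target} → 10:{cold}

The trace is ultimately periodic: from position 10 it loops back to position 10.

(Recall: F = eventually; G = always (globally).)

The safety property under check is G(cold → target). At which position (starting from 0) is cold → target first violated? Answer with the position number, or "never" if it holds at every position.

Check cold → target at each position in order: 0 ✓, 1 ✓, 2 ✓.
At position 3 the labels are {cold}, so cold → target is false there. This is the first violation.

3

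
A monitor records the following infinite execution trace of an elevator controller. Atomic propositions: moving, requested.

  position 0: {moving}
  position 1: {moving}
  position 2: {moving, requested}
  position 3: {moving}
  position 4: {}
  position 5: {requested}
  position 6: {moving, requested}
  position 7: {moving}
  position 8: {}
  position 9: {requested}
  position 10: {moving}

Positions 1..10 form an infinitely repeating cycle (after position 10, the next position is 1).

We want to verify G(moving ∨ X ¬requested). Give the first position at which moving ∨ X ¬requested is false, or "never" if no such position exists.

4

Check moving ∨ X ¬requested at each position in order: 0 ✓, 1 ✓, 2 ✓, 3 ✓.
At position 4 the labels are {} and the next position 5 has {requested}, so moving ∨ X ¬requested is false there. This is the first violation.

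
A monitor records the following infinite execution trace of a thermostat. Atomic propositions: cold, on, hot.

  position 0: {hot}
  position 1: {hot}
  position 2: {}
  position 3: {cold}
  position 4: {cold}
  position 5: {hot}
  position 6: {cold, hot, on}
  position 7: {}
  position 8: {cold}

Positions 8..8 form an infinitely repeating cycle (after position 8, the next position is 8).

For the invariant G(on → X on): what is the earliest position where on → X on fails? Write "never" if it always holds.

Check on → X on at each position in order: 0 ✓, 1 ✓, 2 ✓, 3 ✓, 4 ✓, 5 ✓.
At position 6 the labels are {cold, hot, on} and the next position 7 has {}, so on → X on is false there. This is the first violation.

6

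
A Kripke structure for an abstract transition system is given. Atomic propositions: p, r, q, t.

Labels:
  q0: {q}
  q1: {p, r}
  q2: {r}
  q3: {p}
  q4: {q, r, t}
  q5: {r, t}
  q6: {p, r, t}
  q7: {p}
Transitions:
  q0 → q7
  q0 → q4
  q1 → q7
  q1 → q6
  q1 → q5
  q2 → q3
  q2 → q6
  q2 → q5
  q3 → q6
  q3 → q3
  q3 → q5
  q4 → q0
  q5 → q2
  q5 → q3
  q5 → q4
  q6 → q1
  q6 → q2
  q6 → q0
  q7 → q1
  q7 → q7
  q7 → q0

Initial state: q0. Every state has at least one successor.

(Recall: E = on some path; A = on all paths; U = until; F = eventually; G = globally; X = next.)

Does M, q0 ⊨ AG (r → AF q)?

Violated

States satisfying r → AF q: {q0, q3, q4, q7}.
States satisfying AG (r → AF q): ∅.
q1 is reachable from q0 and violates r → AF q, so AG fails at q0.
q0 ∉ Sat(AG (r → AF q)).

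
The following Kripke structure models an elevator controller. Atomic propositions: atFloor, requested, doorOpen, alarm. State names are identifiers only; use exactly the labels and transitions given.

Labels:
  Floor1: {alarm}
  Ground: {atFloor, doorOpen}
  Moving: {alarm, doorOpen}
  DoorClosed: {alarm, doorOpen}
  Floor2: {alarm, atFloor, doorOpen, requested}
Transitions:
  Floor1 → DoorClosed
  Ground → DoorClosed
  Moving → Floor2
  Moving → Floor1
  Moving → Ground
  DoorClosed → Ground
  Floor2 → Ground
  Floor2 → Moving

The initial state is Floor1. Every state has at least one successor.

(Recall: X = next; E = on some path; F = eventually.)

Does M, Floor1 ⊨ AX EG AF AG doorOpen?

Satisfied

States satisfying EG AF AG doorOpen: {Floor1, Ground, DoorClosed}.
States satisfying AX EG AF AG doorOpen: {Floor1, Ground, DoorClosed}.
Floor1 ∈ Sat(AX EG AF AG doorOpen).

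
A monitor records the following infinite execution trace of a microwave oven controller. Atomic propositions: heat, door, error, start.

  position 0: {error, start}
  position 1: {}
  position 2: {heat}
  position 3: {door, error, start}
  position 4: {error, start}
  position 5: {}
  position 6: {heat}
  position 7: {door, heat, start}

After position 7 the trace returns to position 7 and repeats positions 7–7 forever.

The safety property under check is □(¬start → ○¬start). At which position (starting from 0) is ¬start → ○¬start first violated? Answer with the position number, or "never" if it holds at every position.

2

Check ¬start → ○¬start at each position in order: 0 ✓, 1 ✓.
At position 2 the labels are {heat} and the next position 3 has {door, error, start}, so ¬start → ○¬start is false there. This is the first violation.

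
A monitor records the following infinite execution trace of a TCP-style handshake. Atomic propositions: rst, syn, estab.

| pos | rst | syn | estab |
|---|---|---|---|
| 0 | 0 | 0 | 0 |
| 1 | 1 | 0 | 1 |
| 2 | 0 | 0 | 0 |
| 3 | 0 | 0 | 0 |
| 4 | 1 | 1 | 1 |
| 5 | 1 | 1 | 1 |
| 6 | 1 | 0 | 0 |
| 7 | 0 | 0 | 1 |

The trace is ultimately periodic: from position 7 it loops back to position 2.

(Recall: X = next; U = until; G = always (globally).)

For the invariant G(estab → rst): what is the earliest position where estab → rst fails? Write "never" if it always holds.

Check estab → rst at each position in order: 0 ✓, 1 ✓, 2 ✓, 3 ✓, 4 ✓, 5 ✓, 6 ✓.
At position 7 the labels are {estab}, so estab → rst is false there. This is the first violation.

7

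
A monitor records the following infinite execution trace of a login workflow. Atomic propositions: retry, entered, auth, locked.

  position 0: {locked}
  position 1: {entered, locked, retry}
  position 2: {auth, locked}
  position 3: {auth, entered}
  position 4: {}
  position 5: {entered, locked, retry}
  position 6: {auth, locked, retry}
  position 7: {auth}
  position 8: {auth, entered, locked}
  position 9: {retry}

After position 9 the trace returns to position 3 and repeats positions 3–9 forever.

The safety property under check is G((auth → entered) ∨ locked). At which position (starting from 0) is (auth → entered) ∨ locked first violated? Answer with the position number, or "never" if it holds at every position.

7

Check (auth → entered) ∨ locked at each position in order: 0 ✓, 1 ✓, 2 ✓, 3 ✓, 4 ✓, 5 ✓, 6 ✓.
At position 7 the labels are {auth}, so (auth → entered) ∨ locked is false there. This is the first violation.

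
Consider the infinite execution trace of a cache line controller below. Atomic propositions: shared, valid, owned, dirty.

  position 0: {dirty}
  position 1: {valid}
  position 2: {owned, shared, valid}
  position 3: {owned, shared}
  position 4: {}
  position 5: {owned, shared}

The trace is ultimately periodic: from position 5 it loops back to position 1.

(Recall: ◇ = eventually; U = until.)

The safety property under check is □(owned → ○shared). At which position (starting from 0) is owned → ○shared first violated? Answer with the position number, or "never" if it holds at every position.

Check owned → ○shared at each position in order: 0 ✓, 1 ✓, 2 ✓.
At position 3 the labels are {owned, shared} and the next position 4 has {}, so owned → ○shared is false there. This is the first violation.

3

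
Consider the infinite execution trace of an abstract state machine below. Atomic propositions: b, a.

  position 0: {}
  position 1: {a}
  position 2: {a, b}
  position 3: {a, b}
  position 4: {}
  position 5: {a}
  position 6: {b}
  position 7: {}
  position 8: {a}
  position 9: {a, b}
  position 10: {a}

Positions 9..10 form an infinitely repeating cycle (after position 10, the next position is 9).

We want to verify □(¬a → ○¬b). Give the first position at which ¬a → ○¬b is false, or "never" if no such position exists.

¬a → ○¬b holds at every position 0..10, and those are all the positions the trace ever visits, so the invariant □(¬a → ○¬b) is never violated.

never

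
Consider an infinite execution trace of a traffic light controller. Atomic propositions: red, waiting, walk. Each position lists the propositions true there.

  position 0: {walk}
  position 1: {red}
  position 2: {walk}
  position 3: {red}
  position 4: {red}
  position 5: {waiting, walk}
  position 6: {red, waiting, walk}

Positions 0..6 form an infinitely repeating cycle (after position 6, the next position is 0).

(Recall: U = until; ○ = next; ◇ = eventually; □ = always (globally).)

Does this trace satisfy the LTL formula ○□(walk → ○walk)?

The position after 0 is 1; □(walk → ○walk) is false there.

Violated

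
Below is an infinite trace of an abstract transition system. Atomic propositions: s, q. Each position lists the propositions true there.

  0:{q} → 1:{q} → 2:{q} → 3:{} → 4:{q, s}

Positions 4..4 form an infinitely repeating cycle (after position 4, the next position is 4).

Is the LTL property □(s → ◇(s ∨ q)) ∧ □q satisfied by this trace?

s → ◇(s ∨ q) holds at every position 0..4, and those are all positions ever visited, so □(s → ◇(s ∨ q)) holds.
Positions where s holds: 4.
Check ◇(s ∨ q) at each: 4→ok.
q must hold at every position from 0 onward. It fails at position 3, so □q is false.
At position 0: □(s → ◇(s ∨ q)) is true; □q is false; so □(s → ◇(s ∨ q)) ∧ □q is false.

Does not hold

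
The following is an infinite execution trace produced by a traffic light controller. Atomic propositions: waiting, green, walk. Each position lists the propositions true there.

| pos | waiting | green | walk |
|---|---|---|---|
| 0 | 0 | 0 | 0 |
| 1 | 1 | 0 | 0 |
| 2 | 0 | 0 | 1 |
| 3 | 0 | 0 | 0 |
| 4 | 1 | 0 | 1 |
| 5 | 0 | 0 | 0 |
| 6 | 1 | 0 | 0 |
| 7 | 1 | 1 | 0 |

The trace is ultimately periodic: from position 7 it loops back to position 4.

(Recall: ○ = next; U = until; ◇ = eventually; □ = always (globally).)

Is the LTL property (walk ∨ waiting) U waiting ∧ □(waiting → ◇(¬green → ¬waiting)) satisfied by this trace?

Walking from position 0: at position 0, waiting has not yet held and walk ∨ waiting fails, so (walk ∨ waiting) U waiting is false.
waiting → ◇(¬green → ¬waiting) holds at every position 0..7, and those are all positions ever visited, so □(waiting → ◇(¬green → ¬waiting)) holds.
Positions where waiting holds: 1, 4, 6, 7.
Check ◇(¬green → ¬waiting) at each: 1→ok, 4→ok, 6→ok, 7→ok.
At position 0: (walk ∨ waiting) U waiting is false; □(waiting → ◇(¬green → ¬waiting)) is true; so (walk ∨ waiting) U waiting ∧ □(waiting → ◇(¬green → ¬waiting)) is false.

Does not hold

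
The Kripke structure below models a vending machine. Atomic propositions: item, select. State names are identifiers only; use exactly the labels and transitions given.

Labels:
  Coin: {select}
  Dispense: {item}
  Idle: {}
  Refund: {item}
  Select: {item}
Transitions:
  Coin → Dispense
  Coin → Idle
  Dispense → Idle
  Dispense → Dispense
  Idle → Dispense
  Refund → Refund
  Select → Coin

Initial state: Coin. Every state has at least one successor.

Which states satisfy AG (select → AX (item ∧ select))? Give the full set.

{Dispense, Idle, Refund}

States satisfying select → AX (item ∧ select): {Dispense, Idle, Refund, Select}.
States satisfying AG (select → AX (item ∧ select)): {Dispense, Idle, Refund}.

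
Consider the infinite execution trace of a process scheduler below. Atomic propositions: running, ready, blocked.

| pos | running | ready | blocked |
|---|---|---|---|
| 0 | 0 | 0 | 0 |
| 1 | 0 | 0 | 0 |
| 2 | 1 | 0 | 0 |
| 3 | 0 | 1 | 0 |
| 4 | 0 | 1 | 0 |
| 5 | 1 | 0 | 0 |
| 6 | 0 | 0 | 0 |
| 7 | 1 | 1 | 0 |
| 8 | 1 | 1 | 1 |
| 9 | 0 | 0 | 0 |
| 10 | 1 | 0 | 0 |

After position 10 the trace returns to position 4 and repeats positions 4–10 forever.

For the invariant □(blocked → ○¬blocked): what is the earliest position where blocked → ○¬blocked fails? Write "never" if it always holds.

blocked → ○¬blocked holds at every position 0..10, and those are all the positions the trace ever visits, so the invariant □(blocked → ○¬blocked) is never violated.

never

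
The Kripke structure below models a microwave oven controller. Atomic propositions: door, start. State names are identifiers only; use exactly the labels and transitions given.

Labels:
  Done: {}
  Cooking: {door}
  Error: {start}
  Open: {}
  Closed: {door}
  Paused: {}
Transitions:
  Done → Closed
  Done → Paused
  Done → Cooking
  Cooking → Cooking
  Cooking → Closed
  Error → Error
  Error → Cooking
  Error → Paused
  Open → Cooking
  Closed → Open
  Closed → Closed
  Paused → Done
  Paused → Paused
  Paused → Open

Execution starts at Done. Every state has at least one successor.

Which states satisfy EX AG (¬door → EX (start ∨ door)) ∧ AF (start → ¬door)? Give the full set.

States satisfying AG (¬door → EX (start ∨ door)): {Cooking, Open, Closed}.
States satisfying EX AG (¬door → EX (start ∨ door)): {Done, Cooking, Error, Open, Closed, Paused}.
States satisfying start → ¬door: {Done, Cooking, Error, Open, Closed, Paused}.
States satisfying AF (start → ¬door): {Done, Cooking, Error, Open, Closed, Paused}.
States satisfying EX AG (¬door → EX (start ∨ door)) ∧ AF (start → ¬door): {Done, Cooking, Error, Open, Closed, Paused}.

{Done, Cooking, Error, Open, Closed, Paused}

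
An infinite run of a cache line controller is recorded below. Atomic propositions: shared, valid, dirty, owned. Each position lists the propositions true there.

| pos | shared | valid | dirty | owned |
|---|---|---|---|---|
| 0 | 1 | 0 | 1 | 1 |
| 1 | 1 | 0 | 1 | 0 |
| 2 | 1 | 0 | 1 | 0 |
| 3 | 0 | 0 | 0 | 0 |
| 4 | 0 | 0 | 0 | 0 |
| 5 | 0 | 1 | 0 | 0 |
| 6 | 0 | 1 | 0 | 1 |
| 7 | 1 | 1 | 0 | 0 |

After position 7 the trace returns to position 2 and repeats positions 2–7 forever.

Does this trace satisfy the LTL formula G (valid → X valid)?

valid → X valid must hold at every position from 0 onward. It fails at position 7, so G (valid → X valid) is false.
Positions where valid holds: 5, 6, 7.
Check X valid at each: 5→ok, 6→ok, 7→fails.

Does not hold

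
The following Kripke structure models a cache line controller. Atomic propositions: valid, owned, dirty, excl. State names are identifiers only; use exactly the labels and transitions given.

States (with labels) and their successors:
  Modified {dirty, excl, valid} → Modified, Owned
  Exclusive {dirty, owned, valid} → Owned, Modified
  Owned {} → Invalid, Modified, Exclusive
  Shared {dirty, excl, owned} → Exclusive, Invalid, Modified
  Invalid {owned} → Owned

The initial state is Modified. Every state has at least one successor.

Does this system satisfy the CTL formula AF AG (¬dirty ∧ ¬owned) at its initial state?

States satisfying AG (¬dirty ∧ ¬owned): ∅.
States satisfying AF AG (¬dirty ∧ ¬owned): ∅.
There is a path from Modified along which AG (¬dirty ∧ ¬owned) never holds.
Modified ∉ Sat(AF AG (¬dirty ∧ ¬owned)).

No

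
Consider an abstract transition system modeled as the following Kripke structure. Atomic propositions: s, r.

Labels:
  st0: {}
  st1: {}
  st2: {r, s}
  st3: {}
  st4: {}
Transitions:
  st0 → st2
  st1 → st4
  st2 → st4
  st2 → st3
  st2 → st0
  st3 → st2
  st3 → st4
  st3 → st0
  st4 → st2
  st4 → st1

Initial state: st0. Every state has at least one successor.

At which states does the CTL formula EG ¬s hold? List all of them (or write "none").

{st1, st3, st4}

States satisfying ¬s: {st0, st1, st3, st4}.
States satisfying EG ¬s: {st1, st3, st4}.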